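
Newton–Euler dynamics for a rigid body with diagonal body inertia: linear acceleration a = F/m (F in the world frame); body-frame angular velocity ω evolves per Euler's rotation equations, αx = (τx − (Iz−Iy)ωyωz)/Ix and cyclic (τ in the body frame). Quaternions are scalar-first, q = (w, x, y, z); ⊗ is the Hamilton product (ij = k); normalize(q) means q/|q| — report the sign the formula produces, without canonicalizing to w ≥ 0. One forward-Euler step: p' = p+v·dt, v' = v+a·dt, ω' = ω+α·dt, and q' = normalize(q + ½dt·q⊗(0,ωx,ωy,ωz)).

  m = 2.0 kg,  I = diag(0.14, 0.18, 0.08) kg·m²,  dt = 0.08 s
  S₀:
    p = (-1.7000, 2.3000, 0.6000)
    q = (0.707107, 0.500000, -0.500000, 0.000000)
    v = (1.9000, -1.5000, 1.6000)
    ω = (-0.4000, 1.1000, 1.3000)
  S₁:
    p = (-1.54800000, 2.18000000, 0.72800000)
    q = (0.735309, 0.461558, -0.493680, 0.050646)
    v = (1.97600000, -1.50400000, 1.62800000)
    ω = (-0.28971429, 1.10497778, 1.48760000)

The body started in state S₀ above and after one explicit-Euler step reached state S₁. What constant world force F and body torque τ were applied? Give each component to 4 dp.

velocity change Δv = (0.07600000, -0.00400000, 0.02800000)
F = m·Δv/dt = (1.9000, -0.1000, 0.7000)
rate change Δω = (0.11028571, 0.00497778, 0.18760000)
ω₀×(Iω₀) = (-0.1430, -0.0312, -0.0176)
applied torque τ = (0.0500, -0.0200, 0.1700)

F = (1.9000, -0.1000, 0.7000)
τ = (0.0500, -0.0200, 0.1700)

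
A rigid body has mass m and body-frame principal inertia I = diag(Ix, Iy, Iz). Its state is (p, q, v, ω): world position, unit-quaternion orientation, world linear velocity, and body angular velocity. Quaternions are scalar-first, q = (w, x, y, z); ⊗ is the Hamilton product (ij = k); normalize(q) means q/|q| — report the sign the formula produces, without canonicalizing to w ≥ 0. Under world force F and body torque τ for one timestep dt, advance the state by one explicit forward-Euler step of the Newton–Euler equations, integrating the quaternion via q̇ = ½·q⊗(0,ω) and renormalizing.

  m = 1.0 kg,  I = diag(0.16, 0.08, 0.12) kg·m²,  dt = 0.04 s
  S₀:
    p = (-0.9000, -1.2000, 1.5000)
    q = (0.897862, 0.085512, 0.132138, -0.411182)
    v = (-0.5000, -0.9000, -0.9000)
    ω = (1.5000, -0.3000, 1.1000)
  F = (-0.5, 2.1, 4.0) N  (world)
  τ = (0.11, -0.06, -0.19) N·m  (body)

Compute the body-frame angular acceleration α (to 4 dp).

precession coupling ω×(Iω) = (-0.0132, 0.0660, 0.0360)
α = I⁻¹(τ − ω×Iω) = (0.7700, -1.5750, -1.8833)

α = (0.7700, -1.5750, -1.8833)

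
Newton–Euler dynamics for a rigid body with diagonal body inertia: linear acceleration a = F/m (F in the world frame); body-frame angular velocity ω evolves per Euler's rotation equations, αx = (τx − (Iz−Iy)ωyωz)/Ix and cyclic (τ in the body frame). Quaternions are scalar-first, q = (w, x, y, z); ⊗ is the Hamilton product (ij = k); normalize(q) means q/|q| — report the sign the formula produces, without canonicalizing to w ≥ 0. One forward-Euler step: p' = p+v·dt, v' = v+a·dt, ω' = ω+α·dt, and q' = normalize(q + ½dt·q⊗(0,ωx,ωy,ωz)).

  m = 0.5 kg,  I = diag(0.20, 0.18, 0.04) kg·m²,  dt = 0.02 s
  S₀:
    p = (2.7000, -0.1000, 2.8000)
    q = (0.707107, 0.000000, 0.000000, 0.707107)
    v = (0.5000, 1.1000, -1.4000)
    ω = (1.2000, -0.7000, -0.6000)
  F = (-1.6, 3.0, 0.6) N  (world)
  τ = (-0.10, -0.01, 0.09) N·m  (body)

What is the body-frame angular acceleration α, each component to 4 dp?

ω×(Iω) gyroscopic = (-0.0588, -0.1152, 0.0168)
angular accel α = (-0.2060, 0.5844, 1.8300)

α = (-0.2060, 0.5844, 1.8300)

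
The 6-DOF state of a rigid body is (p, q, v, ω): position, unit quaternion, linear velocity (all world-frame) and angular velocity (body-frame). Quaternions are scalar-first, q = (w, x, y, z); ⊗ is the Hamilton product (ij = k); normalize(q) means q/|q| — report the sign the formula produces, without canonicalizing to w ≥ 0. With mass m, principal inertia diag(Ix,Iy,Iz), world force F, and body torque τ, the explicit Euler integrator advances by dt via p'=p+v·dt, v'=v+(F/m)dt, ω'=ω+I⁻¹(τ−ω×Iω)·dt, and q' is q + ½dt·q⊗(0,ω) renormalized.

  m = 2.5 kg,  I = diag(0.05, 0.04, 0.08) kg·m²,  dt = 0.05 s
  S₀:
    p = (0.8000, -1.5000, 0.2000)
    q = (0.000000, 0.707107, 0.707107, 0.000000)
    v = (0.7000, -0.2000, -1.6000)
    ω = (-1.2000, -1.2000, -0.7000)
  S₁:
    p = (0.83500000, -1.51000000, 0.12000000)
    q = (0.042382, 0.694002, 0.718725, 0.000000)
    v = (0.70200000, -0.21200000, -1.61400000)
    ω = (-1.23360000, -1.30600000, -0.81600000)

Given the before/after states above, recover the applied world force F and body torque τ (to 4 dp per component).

rate change Δω = (-0.03360000, -0.10600000, -0.11600000)
gyro term ω₀×Iω₀ = (0.0336, -0.0252, -0.0144)
I·α + gyro = (0.0000, -0.1100, -0.2000)
Δv = v₁−v₀ = (0.00200000, -0.01200000, -0.01400000)
F = m·Δv/dt = (0.1000, -0.6000, -0.7000)

F = (0.1000, -0.6000, -0.7000)
τ = (0.0000, -0.1100, -0.2000)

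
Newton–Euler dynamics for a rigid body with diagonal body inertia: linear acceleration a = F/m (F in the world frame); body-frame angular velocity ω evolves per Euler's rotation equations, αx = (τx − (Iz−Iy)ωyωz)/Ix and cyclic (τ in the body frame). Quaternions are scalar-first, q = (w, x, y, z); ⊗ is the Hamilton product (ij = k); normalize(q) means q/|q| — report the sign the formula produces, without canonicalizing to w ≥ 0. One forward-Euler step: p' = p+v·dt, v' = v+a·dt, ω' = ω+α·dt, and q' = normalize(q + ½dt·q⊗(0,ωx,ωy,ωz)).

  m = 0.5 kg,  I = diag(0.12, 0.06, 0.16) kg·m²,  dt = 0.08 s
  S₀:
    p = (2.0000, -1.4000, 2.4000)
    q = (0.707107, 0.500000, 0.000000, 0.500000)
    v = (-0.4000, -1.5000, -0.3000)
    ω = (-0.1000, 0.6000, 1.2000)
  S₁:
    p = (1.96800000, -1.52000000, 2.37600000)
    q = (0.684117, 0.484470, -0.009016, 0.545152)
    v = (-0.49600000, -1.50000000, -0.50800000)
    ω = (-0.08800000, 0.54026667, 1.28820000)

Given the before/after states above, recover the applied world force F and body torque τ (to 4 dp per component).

Δω = ω₁−ω₀ = (0.01200000, -0.05973333, 0.08820000)
precession coupling = (0.0720, 0.0048, 0.0036)
applied torque τ = (0.0900, -0.0400, 0.1800)
v₁ − v₀ = (-0.09600000, 0.00000000, -0.20800000)
applied force F = (-0.6000, 0.0000, -1.3000)

F = (-0.6000, 0.0000, -1.3000)
τ = (0.0900, -0.0400, 0.1800)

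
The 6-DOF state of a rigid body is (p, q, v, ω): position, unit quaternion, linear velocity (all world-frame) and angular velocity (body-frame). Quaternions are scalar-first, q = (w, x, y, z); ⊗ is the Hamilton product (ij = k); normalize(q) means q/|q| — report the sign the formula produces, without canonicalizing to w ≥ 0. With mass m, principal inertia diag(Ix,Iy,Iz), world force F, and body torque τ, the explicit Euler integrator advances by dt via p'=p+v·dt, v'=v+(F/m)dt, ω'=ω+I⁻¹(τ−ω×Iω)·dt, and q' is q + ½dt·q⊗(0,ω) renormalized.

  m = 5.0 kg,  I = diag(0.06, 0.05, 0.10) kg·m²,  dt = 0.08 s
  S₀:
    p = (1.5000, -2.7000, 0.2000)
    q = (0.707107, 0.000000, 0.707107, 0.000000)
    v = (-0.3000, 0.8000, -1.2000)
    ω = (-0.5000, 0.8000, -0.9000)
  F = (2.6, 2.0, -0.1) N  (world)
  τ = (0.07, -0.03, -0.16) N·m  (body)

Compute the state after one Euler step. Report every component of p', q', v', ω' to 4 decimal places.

p' = (1.4760, -2.6360, 0.1040)
q' = (0.6836, -0.0395, 0.7287, -0.0113)
v' = (-0.2584, 0.8320, -1.2016)
ω' = (-0.3587, 0.7808, -1.0312)

angular accel α = (1.7667, -0.2400, -1.6400)
new body rate ω' = (-0.3587, 0.7808, -1.0312)
Hamilton product q⊗(0,ω) = (-0.5656856, -0.9899498, 0.5656856, -0.2828428)
updated quaternion q' = (0.6836, -0.0395, 0.7287, -0.0113)
linear accel F/m = (0.5200, 0.4000, -0.0200)
p + v·dt = (1.4760, -2.6360, 0.1040)
v + (F/m)dt = (-0.2584, 0.8320, -1.2016)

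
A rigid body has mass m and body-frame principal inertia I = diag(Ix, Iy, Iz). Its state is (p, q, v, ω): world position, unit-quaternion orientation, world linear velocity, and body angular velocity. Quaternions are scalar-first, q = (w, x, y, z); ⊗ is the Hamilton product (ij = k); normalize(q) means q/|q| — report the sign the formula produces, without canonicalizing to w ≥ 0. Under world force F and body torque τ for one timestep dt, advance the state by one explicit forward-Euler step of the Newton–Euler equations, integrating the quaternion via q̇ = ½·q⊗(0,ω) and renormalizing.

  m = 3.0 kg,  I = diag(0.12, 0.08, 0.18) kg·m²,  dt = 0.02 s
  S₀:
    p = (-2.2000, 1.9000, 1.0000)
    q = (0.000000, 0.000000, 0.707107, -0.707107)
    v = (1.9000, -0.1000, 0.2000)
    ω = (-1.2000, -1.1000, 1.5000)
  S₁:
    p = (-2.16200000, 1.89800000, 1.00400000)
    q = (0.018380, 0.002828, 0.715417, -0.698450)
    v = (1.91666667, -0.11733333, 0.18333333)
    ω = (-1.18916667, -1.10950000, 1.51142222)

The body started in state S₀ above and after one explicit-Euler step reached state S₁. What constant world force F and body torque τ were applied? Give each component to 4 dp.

rate change Δω = (0.01083333, -0.00950000, 0.01142222)
precession coupling = (-0.1650, 0.1080, -0.0528)
applied torque τ = (-0.1000, 0.0700, 0.0500)
velocity change Δv = (0.01666667, -0.01733333, -0.01666667)
F = m·Δv/dt = (2.5000, -2.6000, -2.5000)

F = (2.5000, -2.6000, -2.5000)
τ = (-0.1000, 0.0700, 0.0500)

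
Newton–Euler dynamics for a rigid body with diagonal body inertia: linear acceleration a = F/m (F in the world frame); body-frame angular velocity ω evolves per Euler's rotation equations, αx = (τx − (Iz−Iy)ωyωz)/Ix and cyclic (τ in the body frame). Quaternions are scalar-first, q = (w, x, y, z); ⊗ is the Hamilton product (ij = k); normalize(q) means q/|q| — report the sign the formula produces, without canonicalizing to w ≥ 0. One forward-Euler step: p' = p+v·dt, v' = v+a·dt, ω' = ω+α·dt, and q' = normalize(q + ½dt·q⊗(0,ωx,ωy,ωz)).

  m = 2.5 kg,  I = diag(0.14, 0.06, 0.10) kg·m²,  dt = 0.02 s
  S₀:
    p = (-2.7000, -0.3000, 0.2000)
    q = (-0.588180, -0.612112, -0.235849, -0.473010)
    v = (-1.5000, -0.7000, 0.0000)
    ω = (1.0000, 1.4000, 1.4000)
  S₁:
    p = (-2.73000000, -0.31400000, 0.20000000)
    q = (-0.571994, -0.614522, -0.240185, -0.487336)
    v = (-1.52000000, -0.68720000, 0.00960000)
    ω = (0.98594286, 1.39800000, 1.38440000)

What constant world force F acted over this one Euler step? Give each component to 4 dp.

Δv = v₁−v₀ = (-0.02000000, 0.01280000, 0.00960000)
applied force F = (-2.5000, 1.6000, 1.2000)

F = (-2.5000, 1.6000, 1.2000)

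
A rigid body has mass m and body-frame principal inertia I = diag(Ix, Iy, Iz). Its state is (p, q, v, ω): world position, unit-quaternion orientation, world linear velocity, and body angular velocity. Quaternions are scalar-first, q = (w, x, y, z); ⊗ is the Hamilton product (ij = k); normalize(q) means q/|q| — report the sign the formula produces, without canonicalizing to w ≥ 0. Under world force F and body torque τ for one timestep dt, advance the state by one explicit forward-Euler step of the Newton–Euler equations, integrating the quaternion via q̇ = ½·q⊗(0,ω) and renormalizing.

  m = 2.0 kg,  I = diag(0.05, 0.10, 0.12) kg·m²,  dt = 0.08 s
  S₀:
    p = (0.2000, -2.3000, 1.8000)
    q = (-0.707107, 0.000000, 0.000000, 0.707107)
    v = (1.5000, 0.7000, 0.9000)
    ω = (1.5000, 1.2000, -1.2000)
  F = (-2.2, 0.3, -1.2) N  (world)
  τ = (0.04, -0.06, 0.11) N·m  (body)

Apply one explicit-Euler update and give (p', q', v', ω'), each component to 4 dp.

p' = (0.3200, -2.2440, 1.8720)
q' = (-0.6704, -0.0761, 0.0085, 0.7380)
v' = (1.4120, 0.7120, 0.8520)
ω' = (1.6101, 1.0512, -1.1867)

linear accel F/m = (-1.1000, 0.1500, -0.6000)
new position p' = (0.3200, -2.2440, 1.8720)
new velocity v' = (1.4120, 0.7120, 0.8520)
gyro term ω×Iω = (-0.0288, 0.1260, 0.0900)
(τ − ω×Iω)/I = (1.3760, -1.8600, 0.1667)
new body rate ω' = (1.6101, 1.0512, -1.1867)
2q̇ = q⊗(0,ω) = (0.8485284, -1.9091889, 0.2121321, 0.8485284)
q' = normalize(q + ½dt·q⊗(0,ω)) = (-0.6704, -0.0761, 0.0085, 0.7380)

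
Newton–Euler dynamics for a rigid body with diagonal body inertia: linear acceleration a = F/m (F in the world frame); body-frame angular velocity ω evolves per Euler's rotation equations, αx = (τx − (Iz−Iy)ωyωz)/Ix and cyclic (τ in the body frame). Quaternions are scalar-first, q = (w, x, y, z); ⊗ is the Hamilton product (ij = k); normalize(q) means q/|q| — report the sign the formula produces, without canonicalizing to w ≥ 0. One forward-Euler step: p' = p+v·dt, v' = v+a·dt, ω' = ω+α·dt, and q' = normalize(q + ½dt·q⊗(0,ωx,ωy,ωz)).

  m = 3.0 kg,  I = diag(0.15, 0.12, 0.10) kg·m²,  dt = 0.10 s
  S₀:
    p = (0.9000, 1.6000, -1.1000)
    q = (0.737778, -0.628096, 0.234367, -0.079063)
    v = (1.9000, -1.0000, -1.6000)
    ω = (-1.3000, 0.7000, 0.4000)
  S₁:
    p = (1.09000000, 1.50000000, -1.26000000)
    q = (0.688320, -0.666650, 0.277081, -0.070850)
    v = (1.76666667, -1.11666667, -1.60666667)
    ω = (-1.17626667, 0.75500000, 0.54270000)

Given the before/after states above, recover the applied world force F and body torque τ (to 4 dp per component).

v₁ − v₀ = (-0.13333333, -0.11666667, -0.00666667)
m·(v₁−v₀)/dt = (-4.0000, -3.5000, -0.2000)
rate change Δω = (0.12373333, 0.05500000, 0.14270000)
precession coupling = (-0.0056, -0.0260, 0.0273)
applied torque τ = (0.1800, 0.0400, 0.1700)

F = (-4.0000, -3.5000, -0.2000)
τ = (0.1800, 0.0400, 0.1700)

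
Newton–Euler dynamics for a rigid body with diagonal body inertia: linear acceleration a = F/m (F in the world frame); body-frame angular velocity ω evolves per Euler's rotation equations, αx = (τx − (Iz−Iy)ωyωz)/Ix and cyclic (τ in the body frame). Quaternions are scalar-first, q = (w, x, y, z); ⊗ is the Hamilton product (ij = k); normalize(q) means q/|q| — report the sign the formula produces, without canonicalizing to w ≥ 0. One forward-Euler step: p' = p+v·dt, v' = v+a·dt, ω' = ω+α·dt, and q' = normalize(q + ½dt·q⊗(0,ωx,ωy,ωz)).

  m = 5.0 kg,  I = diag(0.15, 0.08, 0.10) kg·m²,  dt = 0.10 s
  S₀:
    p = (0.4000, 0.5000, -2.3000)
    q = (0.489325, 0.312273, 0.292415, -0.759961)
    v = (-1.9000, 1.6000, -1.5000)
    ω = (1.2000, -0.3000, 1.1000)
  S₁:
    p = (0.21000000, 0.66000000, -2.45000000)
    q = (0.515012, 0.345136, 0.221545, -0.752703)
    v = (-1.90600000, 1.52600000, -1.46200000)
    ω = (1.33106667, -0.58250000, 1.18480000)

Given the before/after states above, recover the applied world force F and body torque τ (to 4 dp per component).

velocity change Δv = (-0.00600000, -0.07400000, 0.03800000)
applied force F = (-0.3000, -3.7000, 1.9000)
rate change Δω = (0.13106667, -0.28250000, 0.08480000)
precession coupling = (-0.0066, 0.0660, 0.0252)
applied torque τ = (0.1900, -0.1600, 0.1100)

F = (-0.3000, -3.7000, 1.9000)
τ = (0.1900, -0.1600, 0.1100)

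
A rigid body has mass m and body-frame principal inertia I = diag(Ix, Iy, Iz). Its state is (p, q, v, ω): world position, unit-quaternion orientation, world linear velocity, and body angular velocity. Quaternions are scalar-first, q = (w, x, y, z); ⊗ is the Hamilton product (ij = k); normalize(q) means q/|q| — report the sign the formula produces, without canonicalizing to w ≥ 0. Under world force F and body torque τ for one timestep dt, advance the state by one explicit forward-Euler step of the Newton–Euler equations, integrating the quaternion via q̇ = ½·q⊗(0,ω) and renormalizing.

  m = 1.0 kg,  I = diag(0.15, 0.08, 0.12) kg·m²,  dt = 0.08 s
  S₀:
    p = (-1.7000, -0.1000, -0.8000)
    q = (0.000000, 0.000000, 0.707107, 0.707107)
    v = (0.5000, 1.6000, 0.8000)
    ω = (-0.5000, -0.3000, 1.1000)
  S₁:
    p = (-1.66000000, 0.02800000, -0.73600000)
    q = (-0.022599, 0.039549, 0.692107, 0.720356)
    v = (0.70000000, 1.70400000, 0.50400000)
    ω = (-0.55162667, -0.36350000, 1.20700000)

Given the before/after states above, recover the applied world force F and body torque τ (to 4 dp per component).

F = (2.5000, 1.3000, -3.7000)
τ = (-0.1100, -0.0800, 0.1500)

v₁ − v₀ = (0.20000000, 0.10400000, -0.29600000)
F = m·Δv/dt = (2.5000, 1.3000, -3.7000)
rate change Δω = (-0.05162667, -0.06350000, 0.10700000)
τ = I·(Δω/dt) + ω₀×(Iω₀) = (-0.1100, -0.0800, 0.1500)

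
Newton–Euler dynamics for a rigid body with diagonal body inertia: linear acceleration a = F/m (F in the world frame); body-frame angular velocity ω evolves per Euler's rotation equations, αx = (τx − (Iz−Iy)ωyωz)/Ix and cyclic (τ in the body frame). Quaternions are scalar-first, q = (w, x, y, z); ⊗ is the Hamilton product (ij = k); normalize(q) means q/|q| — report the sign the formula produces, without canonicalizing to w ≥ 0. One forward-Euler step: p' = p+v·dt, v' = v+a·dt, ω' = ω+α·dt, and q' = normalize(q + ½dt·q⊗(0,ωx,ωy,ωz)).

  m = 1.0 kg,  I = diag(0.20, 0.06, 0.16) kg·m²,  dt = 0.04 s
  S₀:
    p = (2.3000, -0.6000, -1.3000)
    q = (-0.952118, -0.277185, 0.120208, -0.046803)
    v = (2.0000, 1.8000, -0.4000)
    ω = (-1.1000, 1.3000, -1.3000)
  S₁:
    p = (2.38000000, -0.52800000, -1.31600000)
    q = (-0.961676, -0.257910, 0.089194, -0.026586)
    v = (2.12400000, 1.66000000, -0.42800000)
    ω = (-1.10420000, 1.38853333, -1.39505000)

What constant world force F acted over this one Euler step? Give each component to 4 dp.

v₁ − v₀ = (0.12400000, -0.14000000, -0.02800000)
F = m·Δv/dt = (3.1000, -3.5000, -0.7000)

F = (3.1000, -3.5000, -0.7000)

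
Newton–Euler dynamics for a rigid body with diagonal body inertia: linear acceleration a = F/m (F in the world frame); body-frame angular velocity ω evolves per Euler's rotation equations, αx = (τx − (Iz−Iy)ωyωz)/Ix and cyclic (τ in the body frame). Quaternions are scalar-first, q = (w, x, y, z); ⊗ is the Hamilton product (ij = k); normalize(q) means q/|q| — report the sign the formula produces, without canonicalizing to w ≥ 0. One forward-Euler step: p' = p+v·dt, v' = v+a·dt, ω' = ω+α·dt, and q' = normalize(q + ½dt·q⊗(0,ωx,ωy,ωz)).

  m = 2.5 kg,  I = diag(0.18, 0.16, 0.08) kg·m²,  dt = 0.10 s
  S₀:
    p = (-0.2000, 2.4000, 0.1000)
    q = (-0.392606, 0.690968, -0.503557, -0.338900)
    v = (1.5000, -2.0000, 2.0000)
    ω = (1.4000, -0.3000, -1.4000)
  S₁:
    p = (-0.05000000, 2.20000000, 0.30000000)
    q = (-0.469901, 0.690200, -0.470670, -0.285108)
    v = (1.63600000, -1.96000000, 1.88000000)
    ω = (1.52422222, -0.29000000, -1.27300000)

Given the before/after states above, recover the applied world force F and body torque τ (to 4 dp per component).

rate change Δω = (0.12422222, 0.01000000, 0.12700000)
gyro term ω₀×Iω₀ = (-0.0336, -0.1960, 0.0084)
τ = I·(Δω/dt) + ω₀×(Iω₀) = (0.1900, -0.1800, 0.1100)
velocity change Δv = (0.13600000, 0.04000000, -0.12000000)
applied force F = (3.4000, 1.0000, -3.0000)

F = (3.4000, 1.0000, -3.0000)
τ = (0.1900, -0.1800, 0.1100)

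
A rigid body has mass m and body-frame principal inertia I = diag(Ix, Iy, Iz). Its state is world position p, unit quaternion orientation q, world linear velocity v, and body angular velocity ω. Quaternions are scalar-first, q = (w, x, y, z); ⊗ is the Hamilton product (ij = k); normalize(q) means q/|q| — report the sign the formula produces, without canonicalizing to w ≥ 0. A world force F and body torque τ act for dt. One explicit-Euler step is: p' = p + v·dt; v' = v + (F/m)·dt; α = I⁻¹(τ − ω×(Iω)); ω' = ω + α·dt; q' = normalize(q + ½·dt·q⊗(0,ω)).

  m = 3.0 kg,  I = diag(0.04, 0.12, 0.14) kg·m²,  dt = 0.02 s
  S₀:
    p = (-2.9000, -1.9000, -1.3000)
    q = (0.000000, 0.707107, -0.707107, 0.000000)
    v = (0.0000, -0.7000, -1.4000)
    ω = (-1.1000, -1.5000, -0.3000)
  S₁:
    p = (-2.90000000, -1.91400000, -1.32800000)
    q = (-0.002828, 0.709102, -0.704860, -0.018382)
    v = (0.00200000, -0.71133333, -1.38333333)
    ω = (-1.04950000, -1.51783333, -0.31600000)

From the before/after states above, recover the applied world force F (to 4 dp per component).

Δv = v₁−v₀ = (0.00200000, -0.01133333, 0.01666667)
F = m·Δv/dt = (0.3000, -1.7000, 2.5000)

F = (0.3000, -1.7000, 2.5000)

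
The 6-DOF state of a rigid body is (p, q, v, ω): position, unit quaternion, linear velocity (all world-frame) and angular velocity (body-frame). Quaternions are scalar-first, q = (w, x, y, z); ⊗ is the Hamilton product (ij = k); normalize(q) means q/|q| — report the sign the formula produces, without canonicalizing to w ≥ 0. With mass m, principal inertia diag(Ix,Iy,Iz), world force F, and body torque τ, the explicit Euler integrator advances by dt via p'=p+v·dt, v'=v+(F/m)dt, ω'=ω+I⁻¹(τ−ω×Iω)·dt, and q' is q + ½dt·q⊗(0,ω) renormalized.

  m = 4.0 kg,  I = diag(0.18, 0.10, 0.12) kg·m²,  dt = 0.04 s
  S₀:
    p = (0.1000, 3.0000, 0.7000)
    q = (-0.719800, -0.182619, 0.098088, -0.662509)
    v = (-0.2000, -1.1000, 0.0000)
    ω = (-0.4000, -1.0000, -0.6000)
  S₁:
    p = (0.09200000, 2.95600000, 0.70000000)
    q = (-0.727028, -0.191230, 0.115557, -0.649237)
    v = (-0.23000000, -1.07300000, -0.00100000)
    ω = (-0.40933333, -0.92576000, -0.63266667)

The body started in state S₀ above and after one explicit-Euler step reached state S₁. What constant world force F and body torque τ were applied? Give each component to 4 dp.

velocity change Δv = (-0.03000000, 0.02700000, -0.00100000)
applied force F = (-3.0000, 2.7000, -0.1000)
Δω = ω₁−ω₀ = (-0.00933333, 0.07424000, -0.03266667)
I·α + gyro = (-0.0300, 0.2000, -0.1300)

F = (-3.0000, 2.7000, -0.1000)
τ = (-0.0300, 0.2000, -0.1300)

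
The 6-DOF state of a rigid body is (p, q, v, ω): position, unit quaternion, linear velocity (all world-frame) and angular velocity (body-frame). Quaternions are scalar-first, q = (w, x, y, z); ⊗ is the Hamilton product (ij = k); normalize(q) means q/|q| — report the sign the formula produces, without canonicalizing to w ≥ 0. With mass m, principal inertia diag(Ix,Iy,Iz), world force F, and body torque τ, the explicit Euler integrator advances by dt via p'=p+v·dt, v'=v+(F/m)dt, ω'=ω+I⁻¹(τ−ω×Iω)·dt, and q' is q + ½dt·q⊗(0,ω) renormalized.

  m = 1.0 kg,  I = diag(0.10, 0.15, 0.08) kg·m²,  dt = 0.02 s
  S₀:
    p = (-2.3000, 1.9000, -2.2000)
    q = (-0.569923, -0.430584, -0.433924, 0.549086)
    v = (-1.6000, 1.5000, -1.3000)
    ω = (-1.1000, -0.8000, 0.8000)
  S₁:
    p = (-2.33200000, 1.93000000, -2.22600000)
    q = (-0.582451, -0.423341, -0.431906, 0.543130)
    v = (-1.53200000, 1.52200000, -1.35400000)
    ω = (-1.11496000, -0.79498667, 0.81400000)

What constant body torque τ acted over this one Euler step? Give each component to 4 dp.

τ = (-0.0300, 0.0200, 0.1000)

Δω = ω₁−ω₀ = (-0.01496000, 0.00501333, 0.01400000)
ω₀×(Iω₀) = (0.0448, -0.0176, 0.0440)
applied torque τ = (-0.0300, 0.0200, 0.1000)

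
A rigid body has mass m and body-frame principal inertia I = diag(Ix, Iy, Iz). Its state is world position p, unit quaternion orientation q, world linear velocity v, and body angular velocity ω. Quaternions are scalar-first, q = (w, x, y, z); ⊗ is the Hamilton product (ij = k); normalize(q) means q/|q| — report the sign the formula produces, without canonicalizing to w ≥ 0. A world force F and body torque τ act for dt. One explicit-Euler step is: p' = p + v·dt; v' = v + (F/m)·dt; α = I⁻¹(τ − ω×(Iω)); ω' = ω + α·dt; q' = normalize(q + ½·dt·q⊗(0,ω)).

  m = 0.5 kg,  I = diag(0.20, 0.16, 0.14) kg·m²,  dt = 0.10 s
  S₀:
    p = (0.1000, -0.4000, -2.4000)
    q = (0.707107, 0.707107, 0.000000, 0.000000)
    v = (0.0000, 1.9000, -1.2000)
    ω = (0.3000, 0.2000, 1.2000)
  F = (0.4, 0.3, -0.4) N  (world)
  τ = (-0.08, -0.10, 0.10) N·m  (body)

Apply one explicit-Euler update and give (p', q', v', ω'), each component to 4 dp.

p' = (0.1000, -0.2100, -2.5200)
q' = (0.6951, 0.7163, -0.0353, 0.0494)
v' = (0.0800, 1.9600, -1.2800)
ω' = (0.2624, 0.1240, 1.2731)

p + v·dt = (0.1000, -0.2100, -2.5200)
v' = v + a·dt = (0.0800, 1.9600, -1.2800)
precession coupling ω×(Iω) = (-0.0048, 0.0216, -0.0024)
(τ − ω×Iω)/I = (-0.3760, -0.7600, 0.7314)
ω' = ω + α·dt = (0.2624, 0.1240, 1.2731)
Hamilton product q⊗(0,ω) = (-0.2121321, 0.2121321, -0.7071070, 0.9899498)
updated quaternion q' = (0.6951, 0.7163, -0.0353, 0.0494)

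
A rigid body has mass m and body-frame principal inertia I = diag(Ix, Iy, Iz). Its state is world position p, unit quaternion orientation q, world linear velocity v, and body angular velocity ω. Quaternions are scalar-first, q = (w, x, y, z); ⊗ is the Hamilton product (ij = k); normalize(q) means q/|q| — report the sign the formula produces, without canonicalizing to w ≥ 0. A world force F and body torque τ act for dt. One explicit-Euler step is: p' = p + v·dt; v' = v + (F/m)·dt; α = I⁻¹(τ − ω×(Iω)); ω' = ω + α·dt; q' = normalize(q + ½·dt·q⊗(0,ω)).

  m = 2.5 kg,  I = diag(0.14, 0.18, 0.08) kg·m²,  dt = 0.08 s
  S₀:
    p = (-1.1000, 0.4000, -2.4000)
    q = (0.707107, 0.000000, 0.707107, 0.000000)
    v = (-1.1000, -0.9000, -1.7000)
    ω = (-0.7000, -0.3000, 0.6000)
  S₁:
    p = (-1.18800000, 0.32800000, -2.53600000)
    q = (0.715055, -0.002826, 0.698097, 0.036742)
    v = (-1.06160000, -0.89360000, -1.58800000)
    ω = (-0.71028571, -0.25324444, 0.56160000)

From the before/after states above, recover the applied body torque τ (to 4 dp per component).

Δω = ω₁−ω₀ = (-0.01028571, 0.04675556, -0.03840000)
precession coupling = (0.0180, -0.0252, 0.0084)
applied torque τ = (0.0000, 0.0800, -0.0300)

τ = (0.0000, 0.0800, -0.0300)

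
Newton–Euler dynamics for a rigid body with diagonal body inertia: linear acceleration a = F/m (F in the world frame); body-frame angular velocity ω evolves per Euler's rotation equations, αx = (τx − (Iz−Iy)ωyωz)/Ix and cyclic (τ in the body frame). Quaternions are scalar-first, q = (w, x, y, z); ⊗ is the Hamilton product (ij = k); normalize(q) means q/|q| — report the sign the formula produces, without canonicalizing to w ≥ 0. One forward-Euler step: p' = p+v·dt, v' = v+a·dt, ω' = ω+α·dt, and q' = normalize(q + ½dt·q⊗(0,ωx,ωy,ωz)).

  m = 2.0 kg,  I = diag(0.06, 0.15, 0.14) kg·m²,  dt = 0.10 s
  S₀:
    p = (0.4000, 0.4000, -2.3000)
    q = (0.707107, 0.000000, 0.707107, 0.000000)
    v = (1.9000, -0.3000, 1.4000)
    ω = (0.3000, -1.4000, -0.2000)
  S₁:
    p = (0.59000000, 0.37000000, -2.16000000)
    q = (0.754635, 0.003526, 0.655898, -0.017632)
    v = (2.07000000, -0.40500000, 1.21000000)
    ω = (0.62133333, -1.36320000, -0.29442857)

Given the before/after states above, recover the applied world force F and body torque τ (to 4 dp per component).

Δv = v₁−v₀ = (0.17000000, -0.10500000, -0.19000000)
applied force F = (3.4000, -2.1000, -3.8000)
Δω = ω₁−ω₀ = (0.32133333, 0.03680000, -0.09442857)
gyro term ω₀×Iω₀ = (-0.0028, 0.0048, -0.0378)
applied torque τ = (0.1900, 0.0600, -0.1700)

F = (3.4000, -2.1000, -3.8000)
τ = (0.1900, 0.0600, -0.1700)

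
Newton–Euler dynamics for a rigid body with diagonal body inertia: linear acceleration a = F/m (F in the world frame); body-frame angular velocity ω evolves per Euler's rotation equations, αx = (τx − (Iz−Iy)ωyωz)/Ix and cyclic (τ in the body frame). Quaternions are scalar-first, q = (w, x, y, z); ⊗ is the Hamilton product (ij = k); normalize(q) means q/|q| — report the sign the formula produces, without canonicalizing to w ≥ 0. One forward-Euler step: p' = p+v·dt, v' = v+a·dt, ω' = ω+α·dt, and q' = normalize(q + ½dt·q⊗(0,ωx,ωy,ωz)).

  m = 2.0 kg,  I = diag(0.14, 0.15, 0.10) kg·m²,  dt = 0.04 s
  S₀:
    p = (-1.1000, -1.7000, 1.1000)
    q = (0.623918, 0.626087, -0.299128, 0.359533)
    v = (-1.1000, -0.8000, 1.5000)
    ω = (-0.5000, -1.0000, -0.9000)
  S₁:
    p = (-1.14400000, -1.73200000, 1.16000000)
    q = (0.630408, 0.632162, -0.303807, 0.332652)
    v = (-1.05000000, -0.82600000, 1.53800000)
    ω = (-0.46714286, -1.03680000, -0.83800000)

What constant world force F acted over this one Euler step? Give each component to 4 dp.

v₁ − v₀ = (0.05000000, -0.02600000, 0.03800000)
m·(v₁−v₀)/dt = (2.5000, -1.3000, 1.9000)

F = (2.5000, -1.3000, 1.9000)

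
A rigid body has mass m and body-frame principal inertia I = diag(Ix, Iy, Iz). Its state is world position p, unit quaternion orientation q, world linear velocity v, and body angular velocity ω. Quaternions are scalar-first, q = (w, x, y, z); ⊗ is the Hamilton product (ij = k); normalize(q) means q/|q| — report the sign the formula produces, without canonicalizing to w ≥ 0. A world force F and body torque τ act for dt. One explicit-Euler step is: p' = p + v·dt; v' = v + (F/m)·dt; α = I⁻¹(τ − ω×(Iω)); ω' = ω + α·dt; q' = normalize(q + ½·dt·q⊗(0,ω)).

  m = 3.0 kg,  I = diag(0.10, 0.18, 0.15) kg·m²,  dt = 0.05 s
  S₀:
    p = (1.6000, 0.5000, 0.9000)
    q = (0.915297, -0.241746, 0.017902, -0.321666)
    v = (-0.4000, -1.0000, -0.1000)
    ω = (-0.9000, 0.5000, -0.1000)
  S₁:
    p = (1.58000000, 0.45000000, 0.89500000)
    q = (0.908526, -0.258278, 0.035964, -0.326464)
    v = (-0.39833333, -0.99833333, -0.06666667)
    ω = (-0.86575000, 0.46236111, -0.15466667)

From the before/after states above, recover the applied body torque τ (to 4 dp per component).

rate change Δω = (0.03425000, -0.03763889, -0.05466667)
τ = I·(Δω/dt) + ω₀×(Iω₀) = (0.0700, -0.1400, -0.2000)

τ = (0.0700, -0.1400, -0.2000)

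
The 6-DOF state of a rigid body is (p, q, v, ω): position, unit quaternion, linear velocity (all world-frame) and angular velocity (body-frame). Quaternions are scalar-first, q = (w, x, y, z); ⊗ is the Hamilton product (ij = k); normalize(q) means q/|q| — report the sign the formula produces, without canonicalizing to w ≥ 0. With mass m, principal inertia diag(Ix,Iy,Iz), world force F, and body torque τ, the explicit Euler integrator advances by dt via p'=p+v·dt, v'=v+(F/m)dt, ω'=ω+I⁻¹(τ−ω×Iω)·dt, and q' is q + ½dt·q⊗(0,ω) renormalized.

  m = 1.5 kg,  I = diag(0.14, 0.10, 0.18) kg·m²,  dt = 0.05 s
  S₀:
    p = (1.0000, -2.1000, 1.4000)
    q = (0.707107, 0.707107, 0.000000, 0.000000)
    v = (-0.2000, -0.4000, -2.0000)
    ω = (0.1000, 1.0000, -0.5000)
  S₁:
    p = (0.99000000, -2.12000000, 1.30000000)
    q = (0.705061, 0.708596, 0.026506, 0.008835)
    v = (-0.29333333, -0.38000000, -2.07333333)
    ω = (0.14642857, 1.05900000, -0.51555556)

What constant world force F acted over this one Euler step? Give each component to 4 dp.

v₁ − v₀ = (-0.09333333, 0.02000000, -0.07333333)
applied force F = (-2.8000, 0.6000, -2.2000)

F = (-2.8000, 0.6000, -2.2000)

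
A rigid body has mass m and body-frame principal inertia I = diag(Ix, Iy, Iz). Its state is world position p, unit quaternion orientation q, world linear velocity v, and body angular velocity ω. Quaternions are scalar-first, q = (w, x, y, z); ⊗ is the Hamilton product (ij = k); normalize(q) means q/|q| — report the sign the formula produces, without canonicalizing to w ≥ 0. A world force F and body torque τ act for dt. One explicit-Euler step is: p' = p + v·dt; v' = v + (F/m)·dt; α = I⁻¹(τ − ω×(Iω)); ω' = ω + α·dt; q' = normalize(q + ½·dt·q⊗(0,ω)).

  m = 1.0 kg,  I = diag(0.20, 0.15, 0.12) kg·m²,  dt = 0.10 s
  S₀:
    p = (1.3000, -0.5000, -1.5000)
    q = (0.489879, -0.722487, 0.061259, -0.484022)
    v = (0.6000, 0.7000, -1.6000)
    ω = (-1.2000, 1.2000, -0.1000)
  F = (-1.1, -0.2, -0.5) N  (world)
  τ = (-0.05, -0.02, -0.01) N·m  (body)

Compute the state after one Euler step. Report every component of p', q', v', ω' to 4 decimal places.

angular accel α = (-0.2680, -0.1973, -0.6833)
new body rate ω' = (-1.2268, 1.1803, -0.1683)
Hamilton product q⊗(0,ω) = (-0.9888974, -0.0131543, 1.0964325, -0.8424615)
q' = normalize(q + ½dt·q⊗(0,ω)) = (0.4389, -0.7205, 0.1157, -0.5243)
a = (-1.1000, -0.2000, -0.5000)
p' = p + v·dt = (1.3600, -0.4300, -1.6600)
v + (F/m)dt = (0.4900, 0.6800, -1.6500)

p' = (1.3600, -0.4300, -1.6600)
q' = (0.4389, -0.7205, 0.1157, -0.5243)
v' = (0.4900, 0.6800, -1.6500)
ω' = (-1.2268, 1.1803, -0.1683)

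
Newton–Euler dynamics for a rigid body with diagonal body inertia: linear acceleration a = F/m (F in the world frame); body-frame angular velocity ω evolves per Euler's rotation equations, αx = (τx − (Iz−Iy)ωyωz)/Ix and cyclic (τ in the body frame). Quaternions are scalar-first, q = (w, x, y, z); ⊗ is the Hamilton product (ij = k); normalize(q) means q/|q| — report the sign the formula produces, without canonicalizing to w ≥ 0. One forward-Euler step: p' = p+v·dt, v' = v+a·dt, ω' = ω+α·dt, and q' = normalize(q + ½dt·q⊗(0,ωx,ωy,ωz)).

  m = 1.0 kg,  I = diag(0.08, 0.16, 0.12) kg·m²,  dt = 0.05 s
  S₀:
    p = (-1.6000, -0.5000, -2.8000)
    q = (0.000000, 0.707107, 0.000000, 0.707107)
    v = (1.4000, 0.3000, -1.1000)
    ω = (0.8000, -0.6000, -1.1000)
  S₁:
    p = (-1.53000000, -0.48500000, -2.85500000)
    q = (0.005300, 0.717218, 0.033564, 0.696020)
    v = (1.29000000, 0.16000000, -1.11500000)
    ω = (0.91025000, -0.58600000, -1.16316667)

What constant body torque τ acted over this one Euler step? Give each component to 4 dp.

Δω = ω₁−ω₀ = (0.11025000, 0.01400000, -0.06316667)
τ = I·(Δω/dt) + ω₀×(Iω₀) = (0.1500, 0.0800, -0.1900)

τ = (0.1500, 0.0800, -0.1900)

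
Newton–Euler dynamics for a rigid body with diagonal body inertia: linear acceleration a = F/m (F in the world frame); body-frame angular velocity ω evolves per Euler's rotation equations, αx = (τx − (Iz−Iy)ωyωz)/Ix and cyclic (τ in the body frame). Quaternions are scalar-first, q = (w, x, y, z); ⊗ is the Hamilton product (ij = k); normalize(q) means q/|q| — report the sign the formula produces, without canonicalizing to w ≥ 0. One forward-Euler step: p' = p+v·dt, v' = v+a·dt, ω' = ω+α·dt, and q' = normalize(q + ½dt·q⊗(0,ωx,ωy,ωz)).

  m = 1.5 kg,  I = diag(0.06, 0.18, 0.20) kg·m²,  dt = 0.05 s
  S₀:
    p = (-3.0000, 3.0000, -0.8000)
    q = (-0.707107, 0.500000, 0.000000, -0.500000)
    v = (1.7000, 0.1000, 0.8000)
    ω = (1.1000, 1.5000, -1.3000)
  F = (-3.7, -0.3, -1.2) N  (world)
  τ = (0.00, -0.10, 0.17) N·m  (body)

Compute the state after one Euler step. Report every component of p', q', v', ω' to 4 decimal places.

p' = (-2.9150, 3.0050, -0.7600)
q' = (-0.7359, 0.4985, -0.0240, -0.4575)
v' = (1.5767, 0.0900, 0.7600)
ω' = (1.1325, 1.4166, -1.3070)

linear accel F/m = (-2.4667, -0.2000, -0.8000)
p' = p + v·dt = (-2.9150, 3.0050, -0.7600)
new velocity v' = (1.5767, 0.0900, 0.7600)
angular accel α = (0.6500, -1.6678, -0.1400)
ω + α·dt = (1.1325, 1.4166, -1.3070)
2q̇ = q⊗(0,ω) = (-1.2000000, -0.0278177, -0.9606605, 1.6692391)
q + ½dt·q⊗(0,ω), renormalized = (-0.7359, 0.4985, -0.0240, -0.4575)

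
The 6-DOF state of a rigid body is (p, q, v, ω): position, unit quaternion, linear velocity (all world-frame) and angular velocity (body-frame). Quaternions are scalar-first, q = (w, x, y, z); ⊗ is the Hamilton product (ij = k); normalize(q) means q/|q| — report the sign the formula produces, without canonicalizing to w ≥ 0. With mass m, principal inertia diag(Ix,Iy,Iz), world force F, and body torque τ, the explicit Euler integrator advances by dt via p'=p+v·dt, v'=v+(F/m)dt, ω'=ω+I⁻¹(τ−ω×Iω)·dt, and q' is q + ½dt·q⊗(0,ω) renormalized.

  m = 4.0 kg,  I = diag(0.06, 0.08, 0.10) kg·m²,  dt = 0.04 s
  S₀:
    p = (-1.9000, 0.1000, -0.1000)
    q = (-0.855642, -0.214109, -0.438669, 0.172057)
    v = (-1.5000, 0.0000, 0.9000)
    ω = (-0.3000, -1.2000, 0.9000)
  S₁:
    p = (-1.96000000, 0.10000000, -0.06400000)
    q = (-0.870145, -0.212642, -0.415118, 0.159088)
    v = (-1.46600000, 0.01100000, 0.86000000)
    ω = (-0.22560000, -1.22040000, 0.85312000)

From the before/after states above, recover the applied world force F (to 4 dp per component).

F = (3.4000, 1.1000, -4.0000)

Δv = v₁−v₀ = (0.03400000, 0.01100000, -0.04000000)
m·(v₁−v₀)/dt = (3.4000, 1.1000, -4.0000)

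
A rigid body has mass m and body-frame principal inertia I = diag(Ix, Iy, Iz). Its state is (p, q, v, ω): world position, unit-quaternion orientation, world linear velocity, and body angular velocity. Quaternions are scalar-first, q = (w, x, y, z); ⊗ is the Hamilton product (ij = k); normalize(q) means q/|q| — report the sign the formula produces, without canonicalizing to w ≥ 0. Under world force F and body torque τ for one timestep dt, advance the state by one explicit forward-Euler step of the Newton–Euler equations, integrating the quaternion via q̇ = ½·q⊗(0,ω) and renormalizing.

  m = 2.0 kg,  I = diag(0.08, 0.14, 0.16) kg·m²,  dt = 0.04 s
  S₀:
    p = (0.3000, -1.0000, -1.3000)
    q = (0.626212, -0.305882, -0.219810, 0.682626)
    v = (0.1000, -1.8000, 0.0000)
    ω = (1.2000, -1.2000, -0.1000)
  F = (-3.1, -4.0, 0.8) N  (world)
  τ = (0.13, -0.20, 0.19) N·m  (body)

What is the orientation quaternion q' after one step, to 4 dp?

2q̇ = q⊗(0,ω) = (0.1715490, 1.5925866, 0.0371086, 0.5682092)
updated quaternion q' = (0.6293, -0.2739, -0.2189, 0.6936)

q' = (0.6293, -0.2739, -0.2189, 0.6936)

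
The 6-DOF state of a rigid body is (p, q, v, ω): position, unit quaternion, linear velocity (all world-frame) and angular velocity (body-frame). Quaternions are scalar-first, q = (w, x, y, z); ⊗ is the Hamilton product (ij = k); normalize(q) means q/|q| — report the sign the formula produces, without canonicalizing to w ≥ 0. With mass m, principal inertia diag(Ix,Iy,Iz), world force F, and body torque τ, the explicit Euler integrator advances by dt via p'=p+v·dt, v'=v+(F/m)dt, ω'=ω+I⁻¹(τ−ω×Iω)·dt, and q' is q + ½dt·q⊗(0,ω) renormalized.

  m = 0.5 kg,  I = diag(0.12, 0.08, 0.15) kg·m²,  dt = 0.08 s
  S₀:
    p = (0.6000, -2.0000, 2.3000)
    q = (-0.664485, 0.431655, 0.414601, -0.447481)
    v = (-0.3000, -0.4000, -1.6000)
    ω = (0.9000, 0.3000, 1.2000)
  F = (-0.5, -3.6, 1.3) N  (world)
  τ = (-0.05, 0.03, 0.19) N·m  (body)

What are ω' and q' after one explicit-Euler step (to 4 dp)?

gyro term ω×Iω = (0.0252, -0.0324, -0.0108)
angular accel α = (-0.6267, 0.7800, 1.3387)
ω' = ω + α·dt = (0.8499, 0.3624, 1.3071)
2q̇ = q⊗(0,ω) = (0.0241074, 0.0337290, -1.1200644, -1.0410264)
updated quaternion q' = (-0.6623, 0.4322, 0.3691, -0.4882)

ω' = (0.8499, 0.3624, 1.3071)
q' = (-0.6623, 0.4322, 0.3691, -0.4882)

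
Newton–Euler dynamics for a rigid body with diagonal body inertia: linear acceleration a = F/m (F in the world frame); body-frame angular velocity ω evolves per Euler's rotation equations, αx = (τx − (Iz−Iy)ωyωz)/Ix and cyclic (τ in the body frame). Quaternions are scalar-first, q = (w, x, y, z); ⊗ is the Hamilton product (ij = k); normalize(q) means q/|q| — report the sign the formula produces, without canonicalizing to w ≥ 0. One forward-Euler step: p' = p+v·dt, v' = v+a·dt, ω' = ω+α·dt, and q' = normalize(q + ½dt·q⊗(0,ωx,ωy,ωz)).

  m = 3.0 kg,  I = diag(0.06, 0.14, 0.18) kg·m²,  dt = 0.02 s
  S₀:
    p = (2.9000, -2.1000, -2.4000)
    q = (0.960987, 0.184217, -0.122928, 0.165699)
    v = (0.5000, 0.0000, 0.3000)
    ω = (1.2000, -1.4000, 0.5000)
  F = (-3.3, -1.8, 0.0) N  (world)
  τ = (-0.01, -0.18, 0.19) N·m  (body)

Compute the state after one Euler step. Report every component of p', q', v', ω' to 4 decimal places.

p' = (2.9100, -2.1000, -2.3940)
q' = (0.9561, 0.1974, -0.1353, 0.1694)
v' = (0.4780, -0.0120, 0.3000)
ω' = (1.2060, -1.4154, 0.5360)

precession coupling ω×(Iω) = (-0.0280, -0.0720, -0.1344)
(τ − ω×Iω)/I = (0.3000, -0.7714, 1.8022)
ω + α·dt = (1.2060, -1.4154, 0.5360)
2q̇ = q⊗(0,ω) = (-0.4760091, 1.3236990, -1.2386515, 0.3701033)
q + ½dt·q⊗(0,ω), renormalized = (0.9561, 0.1974, -0.1353, 0.1694)
new position p' = (2.9100, -2.1000, -2.3940)
v' = v + a·dt = (0.4780, -0.0120, 0.3000)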